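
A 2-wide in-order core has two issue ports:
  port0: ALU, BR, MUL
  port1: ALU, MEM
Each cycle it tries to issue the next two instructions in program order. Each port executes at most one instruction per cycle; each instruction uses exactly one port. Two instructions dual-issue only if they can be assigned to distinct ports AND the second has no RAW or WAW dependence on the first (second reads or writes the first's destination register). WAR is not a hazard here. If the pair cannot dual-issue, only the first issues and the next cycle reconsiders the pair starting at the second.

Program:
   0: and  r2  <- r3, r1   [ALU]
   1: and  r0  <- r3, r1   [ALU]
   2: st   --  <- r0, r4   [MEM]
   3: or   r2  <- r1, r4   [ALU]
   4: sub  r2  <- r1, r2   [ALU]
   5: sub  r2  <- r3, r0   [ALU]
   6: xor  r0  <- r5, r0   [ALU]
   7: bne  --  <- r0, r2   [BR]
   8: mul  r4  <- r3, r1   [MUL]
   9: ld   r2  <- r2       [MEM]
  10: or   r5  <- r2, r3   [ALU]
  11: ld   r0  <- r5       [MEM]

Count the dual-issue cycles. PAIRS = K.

PAIRS = 4

0. and;and @i0/i1  | pair
1. st;or @i2/i3  | pair
2. sub @i4  | WAW r2
3. sub;xor @i5/i6  | pair
4. bne @i7  | no-port BR/MUL
5. mul;ld @i8/i9  | pair
6. or @i10  | RAW r5
7. ld @i11  | tail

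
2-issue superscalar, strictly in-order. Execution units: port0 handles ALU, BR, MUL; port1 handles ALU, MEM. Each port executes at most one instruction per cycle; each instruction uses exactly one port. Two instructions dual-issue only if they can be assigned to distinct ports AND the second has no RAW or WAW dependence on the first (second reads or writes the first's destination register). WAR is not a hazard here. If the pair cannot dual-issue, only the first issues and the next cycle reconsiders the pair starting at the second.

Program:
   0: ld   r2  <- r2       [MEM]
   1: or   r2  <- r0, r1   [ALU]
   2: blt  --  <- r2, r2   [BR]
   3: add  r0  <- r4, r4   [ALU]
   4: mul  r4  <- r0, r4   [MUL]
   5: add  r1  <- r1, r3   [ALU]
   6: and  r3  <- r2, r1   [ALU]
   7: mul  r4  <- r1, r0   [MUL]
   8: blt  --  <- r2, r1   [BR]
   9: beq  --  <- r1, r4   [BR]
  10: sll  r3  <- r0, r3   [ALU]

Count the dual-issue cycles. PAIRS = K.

PAIRS = 4

#0 head=0: ld.MEM i0 WAW r2
#1 head=1: or.ALU i1 RAW r2
#2 head=2: blt.BR/add.ALU i2&i3 pair
#3 head=4: mul.MUL/add.ALU i4&i5 pair
#4 head=6: and.ALU/mul.MUL i6&i7 pair
#5 head=8: blt.BR i8 no-port BR/BR
#6 head=9: beq.BR/sll.ALU i9&i10 pair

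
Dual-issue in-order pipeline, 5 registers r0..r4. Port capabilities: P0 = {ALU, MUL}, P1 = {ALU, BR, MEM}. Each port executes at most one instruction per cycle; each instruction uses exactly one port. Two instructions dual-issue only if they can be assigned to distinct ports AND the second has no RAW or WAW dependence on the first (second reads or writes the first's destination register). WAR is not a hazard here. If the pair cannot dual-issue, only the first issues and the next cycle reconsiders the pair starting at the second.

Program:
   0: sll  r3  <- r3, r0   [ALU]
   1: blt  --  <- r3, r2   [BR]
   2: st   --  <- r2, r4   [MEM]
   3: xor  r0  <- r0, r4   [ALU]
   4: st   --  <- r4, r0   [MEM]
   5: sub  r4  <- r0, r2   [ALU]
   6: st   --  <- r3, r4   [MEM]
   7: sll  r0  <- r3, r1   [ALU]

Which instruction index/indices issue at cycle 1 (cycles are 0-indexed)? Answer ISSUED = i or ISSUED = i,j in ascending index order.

ISSUED = 1

t=0 i0:sll ; RAW r3
t=1 i1:blt ; no-port BR/MEM
t=2 i2&i3:st/xor ; dual
t=3 i4&i5:st/sub ; dual
t=4 i6&i7:st/sll ; dual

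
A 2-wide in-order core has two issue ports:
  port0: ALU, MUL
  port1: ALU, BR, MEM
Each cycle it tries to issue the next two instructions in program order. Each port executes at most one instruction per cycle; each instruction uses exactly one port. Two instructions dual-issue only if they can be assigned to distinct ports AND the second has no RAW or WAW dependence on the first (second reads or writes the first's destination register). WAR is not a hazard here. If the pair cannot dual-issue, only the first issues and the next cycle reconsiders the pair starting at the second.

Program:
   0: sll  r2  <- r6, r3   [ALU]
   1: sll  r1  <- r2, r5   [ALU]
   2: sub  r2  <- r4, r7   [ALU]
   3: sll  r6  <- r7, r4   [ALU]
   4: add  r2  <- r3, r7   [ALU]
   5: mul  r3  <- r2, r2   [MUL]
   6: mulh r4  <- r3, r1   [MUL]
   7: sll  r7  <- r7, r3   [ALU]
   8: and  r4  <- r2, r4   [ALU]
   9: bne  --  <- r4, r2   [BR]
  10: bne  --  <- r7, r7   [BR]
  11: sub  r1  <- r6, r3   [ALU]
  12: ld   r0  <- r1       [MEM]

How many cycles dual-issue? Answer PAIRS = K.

PAIRS = 4

  cy0 -> i0 (sll) RAW r2
  cy1 -> i1/i2 (sll+sub) 2-wide
  cy2 -> i3/i4 (sll+add) 2-wide
  cy3 -> i5 (mul) no-port MUL/MUL
  cy4 -> i6/i7 (mulh+sll) 2-wide
  cy5 -> i8 (and) RAW r4
  cy6 -> i9 (bne) no-port BR/BR
  cy7 -> i10/i11 (bne+sub) 2-wide
  cy8 -> i12 (ld) tail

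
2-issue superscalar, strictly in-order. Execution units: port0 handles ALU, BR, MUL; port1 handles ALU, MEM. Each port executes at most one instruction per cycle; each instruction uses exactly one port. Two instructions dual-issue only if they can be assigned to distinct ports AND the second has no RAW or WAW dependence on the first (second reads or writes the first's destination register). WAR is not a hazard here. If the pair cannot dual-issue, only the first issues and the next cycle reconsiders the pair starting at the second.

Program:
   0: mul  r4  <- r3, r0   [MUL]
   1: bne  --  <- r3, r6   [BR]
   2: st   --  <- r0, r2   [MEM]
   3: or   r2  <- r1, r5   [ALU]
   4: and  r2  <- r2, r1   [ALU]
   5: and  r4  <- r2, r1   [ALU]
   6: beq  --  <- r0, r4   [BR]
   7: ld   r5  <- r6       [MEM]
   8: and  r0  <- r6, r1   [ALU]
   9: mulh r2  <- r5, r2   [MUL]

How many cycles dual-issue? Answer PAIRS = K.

PAIRS = 3

  cy0 -> i0 (mul) no-port MUL/BR
  cy1 -> i1&i2 (bne+st) dual
  cy2 -> i3 (or) RAW+WAW r2
  cy3 -> i4 (and) RAW r2
  cy4 -> i5 (and) RAW r4
  cy5 -> i6&i7 (beq+ld) dual
  cy6 -> i8&i9 (and+mulh) dual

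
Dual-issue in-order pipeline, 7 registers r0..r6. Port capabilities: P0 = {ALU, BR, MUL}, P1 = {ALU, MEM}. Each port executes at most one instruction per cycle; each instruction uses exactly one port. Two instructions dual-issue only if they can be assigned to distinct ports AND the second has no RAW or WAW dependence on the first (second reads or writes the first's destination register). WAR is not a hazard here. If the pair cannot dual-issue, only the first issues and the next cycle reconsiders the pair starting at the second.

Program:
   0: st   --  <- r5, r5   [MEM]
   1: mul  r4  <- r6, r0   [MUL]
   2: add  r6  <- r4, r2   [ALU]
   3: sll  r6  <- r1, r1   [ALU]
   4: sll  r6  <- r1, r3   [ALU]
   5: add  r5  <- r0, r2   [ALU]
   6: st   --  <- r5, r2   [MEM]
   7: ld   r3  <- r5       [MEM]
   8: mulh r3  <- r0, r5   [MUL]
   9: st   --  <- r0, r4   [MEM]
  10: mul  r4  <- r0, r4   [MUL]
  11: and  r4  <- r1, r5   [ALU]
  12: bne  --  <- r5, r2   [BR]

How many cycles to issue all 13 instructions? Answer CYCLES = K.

CYCLES = 9

[0] i0/i1  st;mul  -- 2-wide
[1] i2  add  -- WAW r6
[2] i3  sll  -- WAW r6
[3] i4/i5  sll;add  -- 2-wide
[4] i6  st  -- no-port MEM/MEM
[5] i7  ld  -- WAW r3
[6] i8/i9  mulh;st  -- 2-wide
[7] i10  mul  -- WAW r4
[8] i11/i12  and;bne  -- 2-wide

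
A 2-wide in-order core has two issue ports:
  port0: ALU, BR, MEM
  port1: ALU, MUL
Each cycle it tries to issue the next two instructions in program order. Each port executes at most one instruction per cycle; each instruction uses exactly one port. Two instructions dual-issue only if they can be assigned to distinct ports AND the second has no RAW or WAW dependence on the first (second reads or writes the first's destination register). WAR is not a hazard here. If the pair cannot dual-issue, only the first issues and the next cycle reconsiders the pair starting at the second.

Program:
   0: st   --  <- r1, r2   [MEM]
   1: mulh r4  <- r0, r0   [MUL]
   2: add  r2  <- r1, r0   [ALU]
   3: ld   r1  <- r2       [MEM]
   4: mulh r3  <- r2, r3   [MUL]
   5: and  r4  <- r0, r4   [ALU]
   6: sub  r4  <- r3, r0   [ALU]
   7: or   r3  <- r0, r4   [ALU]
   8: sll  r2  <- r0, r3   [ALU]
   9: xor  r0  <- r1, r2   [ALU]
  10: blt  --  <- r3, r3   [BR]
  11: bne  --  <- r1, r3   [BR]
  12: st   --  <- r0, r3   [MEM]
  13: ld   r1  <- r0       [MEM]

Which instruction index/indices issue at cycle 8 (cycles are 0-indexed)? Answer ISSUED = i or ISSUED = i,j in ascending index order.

ISSUED = 11

[0] i0&i1  st.MEM+mulh.MUL  -- 2-wide
[1] i2  add.ALU  -- RAW r2
[2] i3&i4  ld.MEM+mulh.MUL  -- 2-wide
[3] i5  and.ALU  -- WAW r4
[4] i6  sub.ALU  -- RAW r4
[5] i7  or.ALU  -- RAW r3
[6] i8  sll.ALU  -- RAW r2
[7] i9&i10  xor.ALU+blt.BR  -- 2-wide
[8] i11  bne.BR  -- no-port BR/MEM
[9] i12  st.MEM  -- no-port MEM/MEM
[10] i13  ld.MEM  -- tail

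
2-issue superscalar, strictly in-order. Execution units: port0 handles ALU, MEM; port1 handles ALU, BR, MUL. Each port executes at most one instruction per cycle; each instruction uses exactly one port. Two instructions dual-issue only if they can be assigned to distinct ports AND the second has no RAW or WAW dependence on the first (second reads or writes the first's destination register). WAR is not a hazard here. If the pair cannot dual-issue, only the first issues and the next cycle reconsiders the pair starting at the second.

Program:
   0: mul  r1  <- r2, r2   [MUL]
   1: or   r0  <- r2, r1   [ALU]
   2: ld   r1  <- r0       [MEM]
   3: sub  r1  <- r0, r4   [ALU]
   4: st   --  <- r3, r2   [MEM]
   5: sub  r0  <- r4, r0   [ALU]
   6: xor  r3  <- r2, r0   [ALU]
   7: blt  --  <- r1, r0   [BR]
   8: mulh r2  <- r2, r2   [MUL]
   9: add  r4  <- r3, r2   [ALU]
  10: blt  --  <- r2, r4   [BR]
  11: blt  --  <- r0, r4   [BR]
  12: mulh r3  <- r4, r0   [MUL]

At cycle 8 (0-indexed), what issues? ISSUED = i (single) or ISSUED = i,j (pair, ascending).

t=0 i0:mul.MUL ; RAW r1
t=1 i1:or.ALU ; RAW r0
t=2 i2:ld.MEM ; WAW r1
t=3 i3/i4:sub.ALU st.MEM ; pair
t=4 i5:sub.ALU ; RAW r0
t=5 i6/i7:xor.ALU blt.BR ; pair
t=6 i8:mulh.MUL ; RAW r2
t=7 i9:add.ALU ; RAW r4
t=8 i10:blt.BR ; no-port BR/BR
t=9 i11:blt.BR ; no-port BR/MUL
t=10 i12:mulh.MUL ; tail

ISSUED = 10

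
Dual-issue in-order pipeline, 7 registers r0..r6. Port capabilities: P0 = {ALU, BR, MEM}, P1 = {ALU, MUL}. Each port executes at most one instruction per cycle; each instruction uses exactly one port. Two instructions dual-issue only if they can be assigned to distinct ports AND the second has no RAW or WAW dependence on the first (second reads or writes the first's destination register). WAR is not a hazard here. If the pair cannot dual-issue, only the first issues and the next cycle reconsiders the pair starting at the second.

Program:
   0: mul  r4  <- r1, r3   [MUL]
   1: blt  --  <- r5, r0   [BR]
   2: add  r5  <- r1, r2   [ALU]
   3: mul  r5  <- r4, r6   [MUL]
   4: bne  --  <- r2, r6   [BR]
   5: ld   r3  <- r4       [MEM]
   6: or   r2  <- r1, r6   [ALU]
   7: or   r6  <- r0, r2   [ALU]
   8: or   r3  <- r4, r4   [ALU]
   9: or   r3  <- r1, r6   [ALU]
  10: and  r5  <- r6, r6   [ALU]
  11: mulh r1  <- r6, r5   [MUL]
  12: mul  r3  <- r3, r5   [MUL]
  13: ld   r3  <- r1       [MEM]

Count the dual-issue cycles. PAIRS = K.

t=0 i0,i1:mul;blt ; pair
t=1 i2:add ; WAW r5
t=2 i3,i4:mul;bne ; pair
t=3 i5,i6:ld;or ; pair
t=4 i7,i8:or;or ; pair
t=5 i9,i10:or;and ; pair
t=6 i11:mulh ; no-port MUL/MUL
t=7 i12:mul ; WAW r3
t=8 i13:ld ; tail

PAIRS = 5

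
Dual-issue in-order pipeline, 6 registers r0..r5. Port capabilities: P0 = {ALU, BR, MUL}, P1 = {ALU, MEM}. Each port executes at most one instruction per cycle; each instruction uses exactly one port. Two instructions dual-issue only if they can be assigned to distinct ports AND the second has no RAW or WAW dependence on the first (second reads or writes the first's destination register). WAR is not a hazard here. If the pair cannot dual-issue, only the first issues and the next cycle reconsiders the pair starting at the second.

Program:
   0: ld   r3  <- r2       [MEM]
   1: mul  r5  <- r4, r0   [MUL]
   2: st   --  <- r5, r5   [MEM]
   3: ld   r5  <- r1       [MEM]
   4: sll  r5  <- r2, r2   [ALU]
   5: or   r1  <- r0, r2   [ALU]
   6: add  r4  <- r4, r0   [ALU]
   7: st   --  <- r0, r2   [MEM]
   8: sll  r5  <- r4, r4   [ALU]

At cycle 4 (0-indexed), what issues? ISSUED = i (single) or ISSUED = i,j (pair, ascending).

ISSUED = 6,7

t=0 i0,i1:ld+mul ; pair
t=1 i2:st ; no-port MEM/MEM
t=2 i3:ld ; WAW r5
t=3 i4,i5:sll+or ; pair
t=4 i6,i7:add+st ; pair
t=5 i8:sll ; tail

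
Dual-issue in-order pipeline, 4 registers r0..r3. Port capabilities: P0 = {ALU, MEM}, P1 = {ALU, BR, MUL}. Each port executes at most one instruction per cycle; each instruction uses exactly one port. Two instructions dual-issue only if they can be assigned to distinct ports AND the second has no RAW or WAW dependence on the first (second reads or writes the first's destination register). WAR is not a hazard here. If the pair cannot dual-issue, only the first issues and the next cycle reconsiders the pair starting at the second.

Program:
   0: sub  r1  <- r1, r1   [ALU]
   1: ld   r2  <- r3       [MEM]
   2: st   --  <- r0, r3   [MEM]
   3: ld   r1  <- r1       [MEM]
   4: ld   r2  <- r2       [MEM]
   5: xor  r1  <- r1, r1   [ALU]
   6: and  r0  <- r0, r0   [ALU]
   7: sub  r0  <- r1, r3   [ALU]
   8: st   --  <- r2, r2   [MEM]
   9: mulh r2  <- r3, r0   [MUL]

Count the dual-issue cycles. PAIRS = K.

PAIRS = 3

c0: i0&i1 sub;ld  pair
c1: i2 st  no-port MEM/MEM
c2: i3 ld  no-port MEM/MEM
c3: i4&i5 ld;xor  pair
c4: i6 and  WAW r0
c5: i7&i8 sub;st  pair
c6: i9 mulh  tail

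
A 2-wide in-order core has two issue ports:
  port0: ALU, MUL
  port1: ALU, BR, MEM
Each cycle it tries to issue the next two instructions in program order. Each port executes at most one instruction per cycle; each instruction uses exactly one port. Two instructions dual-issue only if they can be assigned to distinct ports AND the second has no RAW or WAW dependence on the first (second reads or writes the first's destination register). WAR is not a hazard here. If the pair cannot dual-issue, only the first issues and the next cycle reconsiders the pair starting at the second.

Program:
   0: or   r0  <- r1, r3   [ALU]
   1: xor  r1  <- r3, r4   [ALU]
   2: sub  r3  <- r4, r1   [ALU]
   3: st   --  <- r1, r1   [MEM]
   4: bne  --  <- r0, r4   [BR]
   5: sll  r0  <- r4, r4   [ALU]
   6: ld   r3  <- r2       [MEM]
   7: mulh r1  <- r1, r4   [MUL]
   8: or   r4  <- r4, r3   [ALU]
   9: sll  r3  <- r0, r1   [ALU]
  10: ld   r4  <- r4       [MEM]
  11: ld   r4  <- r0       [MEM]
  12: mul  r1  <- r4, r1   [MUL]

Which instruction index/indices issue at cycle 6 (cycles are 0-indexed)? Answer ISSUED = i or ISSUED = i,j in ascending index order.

c0: i0+i1 or xor  pair
c1: i2+i3 sub st  pair
c2: i4+i5 bne sll  pair
c3: i6+i7 ld mulh  pair
c4: i8+i9 or sll  pair
c5: i10 ld  no-port MEM/MEM
c6: i11 ld  RAW r4
c7: i12 mul  tail

ISSUED = 11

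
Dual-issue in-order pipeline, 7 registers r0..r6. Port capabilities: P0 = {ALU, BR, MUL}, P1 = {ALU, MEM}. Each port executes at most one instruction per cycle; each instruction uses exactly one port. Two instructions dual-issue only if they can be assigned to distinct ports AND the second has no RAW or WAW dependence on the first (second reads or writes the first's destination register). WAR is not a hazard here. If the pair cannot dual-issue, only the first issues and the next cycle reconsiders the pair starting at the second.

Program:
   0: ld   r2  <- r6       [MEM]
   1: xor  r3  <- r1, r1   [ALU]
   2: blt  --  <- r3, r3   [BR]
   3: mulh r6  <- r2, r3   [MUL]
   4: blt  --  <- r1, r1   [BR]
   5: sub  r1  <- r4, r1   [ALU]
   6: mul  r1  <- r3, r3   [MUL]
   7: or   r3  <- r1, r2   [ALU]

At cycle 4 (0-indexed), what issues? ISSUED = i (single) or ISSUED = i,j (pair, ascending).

c0: i0,i1 ld+xor  dual
c1: i2 blt  no-port BR/MUL
c2: i3 mulh  no-port MUL/BR
c3: i4,i5 blt+sub  dual
c4: i6 mul  RAW r1
c5: i7 or  tail

ISSUED = 6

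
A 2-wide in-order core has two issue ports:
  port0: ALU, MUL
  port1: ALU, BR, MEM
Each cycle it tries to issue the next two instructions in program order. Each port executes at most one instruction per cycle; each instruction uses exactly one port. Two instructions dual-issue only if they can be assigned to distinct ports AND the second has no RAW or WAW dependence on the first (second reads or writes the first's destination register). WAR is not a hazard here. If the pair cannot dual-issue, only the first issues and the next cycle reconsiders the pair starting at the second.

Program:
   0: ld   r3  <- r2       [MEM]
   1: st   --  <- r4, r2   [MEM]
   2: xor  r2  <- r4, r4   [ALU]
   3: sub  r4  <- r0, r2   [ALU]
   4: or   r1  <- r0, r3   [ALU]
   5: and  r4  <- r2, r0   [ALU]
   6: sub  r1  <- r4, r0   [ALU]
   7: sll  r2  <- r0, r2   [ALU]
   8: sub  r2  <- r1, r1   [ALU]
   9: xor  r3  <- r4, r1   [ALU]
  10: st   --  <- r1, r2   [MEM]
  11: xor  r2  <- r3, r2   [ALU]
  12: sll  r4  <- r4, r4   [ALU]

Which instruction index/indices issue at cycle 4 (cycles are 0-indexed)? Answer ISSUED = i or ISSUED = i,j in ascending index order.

#0 head=0: ld i0 no-port MEM/MEM
#1 head=1: st+xor i1,i2 pair
#2 head=3: sub+or i3,i4 pair
#3 head=5: and i5 RAW r4
#4 head=6: sub+sll i6,i7 pair
#5 head=8: sub+xor i8,i9 pair
#6 head=10: st+xor i10,i11 pair
#7 head=12: sll i12 tail

ISSUED = 6,7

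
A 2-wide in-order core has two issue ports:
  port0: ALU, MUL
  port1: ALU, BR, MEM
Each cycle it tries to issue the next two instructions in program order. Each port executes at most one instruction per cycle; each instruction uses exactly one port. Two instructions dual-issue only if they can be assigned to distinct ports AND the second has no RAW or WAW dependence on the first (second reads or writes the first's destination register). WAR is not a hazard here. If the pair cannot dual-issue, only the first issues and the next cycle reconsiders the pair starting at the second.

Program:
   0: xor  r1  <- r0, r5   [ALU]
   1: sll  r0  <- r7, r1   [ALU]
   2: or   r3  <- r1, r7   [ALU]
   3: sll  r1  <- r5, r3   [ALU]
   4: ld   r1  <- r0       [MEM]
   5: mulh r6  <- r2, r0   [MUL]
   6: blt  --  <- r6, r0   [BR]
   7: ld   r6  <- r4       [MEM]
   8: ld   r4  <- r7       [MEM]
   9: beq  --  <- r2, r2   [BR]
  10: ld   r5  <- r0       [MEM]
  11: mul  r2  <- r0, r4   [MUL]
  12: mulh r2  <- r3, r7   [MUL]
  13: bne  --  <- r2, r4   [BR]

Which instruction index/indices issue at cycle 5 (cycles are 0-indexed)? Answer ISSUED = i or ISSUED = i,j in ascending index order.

ISSUED = 7

#0 head=0: xor.ALU i0 RAW r1
#1 head=1: sll.ALU;or.ALU i1&i2 2-wide
#2 head=3: sll.ALU i3 WAW r1
#3 head=4: ld.MEM;mulh.MUL i4&i5 2-wide
#4 head=6: blt.BR i6 no-port BR/MEM
#5 head=7: ld.MEM i7 no-port MEM/MEM
#6 head=8: ld.MEM i8 no-port MEM/BR
#7 head=9: beq.BR i9 no-port BR/MEM
#8 head=10: ld.MEM;mul.MUL i10&i11 2-wide
#9 head=12: mulh.MUL i12 RAW r2
#10 head=13: bne.BR i13 tail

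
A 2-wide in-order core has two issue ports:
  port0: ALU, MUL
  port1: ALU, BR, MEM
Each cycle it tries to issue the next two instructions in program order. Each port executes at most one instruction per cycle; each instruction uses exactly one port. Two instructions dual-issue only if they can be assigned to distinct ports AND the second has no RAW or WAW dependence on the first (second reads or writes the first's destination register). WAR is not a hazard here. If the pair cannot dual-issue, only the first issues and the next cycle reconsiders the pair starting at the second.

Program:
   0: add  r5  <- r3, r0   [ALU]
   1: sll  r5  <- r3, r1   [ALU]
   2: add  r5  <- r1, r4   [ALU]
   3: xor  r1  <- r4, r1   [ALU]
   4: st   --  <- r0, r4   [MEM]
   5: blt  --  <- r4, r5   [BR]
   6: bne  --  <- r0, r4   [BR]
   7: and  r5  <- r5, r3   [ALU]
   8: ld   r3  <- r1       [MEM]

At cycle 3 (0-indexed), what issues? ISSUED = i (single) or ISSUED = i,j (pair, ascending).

ISSUED = 4

#0 head=0: add i0 WAW r5
#1 head=1: sll i1 WAW r5
#2 head=2: add;xor i2+i3 pair
#3 head=4: st i4 no-port MEM/BR
#4 head=5: blt i5 no-port BR/BR
#5 head=6: bne;and i6+i7 pair
#6 head=8: ld i8 tail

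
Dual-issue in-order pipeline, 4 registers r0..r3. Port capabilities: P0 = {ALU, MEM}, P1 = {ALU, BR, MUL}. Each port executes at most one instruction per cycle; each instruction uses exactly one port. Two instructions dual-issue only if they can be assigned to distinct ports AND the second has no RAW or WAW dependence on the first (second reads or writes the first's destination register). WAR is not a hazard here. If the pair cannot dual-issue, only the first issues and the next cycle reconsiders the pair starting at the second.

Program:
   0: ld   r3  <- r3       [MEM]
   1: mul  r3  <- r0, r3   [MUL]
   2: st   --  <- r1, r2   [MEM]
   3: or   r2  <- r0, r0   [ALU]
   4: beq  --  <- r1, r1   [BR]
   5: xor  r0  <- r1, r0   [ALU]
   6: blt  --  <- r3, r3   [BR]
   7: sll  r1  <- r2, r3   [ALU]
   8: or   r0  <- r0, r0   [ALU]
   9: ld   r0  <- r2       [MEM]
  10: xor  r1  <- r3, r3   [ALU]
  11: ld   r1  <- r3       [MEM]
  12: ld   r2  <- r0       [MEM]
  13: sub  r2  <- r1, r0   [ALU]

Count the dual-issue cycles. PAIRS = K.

t=0 i0:ld.MEM ; RAW+WAW r3
t=1 i1&i2:mul.MUL/st.MEM ; pair
t=2 i3&i4:or.ALU/beq.BR ; pair
t=3 i5&i6:xor.ALU/blt.BR ; pair
t=4 i7&i8:sll.ALU/or.ALU ; pair
t=5 i9&i10:ld.MEM/xor.ALU ; pair
t=6 i11:ld.MEM ; no-port MEM/MEM
t=7 i12:ld.MEM ; WAW r2
t=8 i13:sub.ALU ; tail

PAIRS = 5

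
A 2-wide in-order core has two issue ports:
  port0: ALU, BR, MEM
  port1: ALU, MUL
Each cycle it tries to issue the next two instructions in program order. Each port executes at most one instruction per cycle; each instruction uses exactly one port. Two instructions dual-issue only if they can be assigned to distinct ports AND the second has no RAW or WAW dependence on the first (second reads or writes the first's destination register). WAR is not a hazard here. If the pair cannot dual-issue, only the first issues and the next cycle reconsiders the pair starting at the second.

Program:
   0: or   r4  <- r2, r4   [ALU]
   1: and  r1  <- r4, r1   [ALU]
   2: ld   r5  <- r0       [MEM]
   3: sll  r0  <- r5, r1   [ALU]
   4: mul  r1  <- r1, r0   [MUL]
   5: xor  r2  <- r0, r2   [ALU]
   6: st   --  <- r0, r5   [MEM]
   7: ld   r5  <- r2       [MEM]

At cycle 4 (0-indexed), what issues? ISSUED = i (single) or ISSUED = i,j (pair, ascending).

[0] i0  or.ALU  -- RAW r4
[1] i1,i2  and.ALU ld.MEM  -- 2-wide
[2] i3  sll.ALU  -- RAW r0
[3] i4,i5  mul.MUL xor.ALU  -- 2-wide
[4] i6  st.MEM  -- no-port MEM/MEM
[5] i7  ld.MEM  -- tail

ISSUED = 6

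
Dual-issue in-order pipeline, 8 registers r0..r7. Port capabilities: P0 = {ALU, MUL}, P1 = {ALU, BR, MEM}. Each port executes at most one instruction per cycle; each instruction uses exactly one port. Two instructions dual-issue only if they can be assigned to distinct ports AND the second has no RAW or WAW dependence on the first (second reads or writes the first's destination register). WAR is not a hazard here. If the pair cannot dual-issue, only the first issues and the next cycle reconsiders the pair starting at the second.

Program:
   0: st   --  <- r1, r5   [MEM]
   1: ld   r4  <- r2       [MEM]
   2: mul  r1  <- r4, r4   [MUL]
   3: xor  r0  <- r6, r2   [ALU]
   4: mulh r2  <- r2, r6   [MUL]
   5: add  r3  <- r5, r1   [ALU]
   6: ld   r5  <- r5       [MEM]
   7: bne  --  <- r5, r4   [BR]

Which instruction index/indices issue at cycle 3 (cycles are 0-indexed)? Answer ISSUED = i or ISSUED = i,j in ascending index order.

ISSUED = 4,5

0. st @i0  | no-port MEM/MEM
1. ld @i1  | RAW r4
2. mul;xor @i2+i3  | 2-wide
3. mulh;add @i4+i5  | 2-wide
4. ld @i6  | no-port MEM/BR
5. bne @i7  | tail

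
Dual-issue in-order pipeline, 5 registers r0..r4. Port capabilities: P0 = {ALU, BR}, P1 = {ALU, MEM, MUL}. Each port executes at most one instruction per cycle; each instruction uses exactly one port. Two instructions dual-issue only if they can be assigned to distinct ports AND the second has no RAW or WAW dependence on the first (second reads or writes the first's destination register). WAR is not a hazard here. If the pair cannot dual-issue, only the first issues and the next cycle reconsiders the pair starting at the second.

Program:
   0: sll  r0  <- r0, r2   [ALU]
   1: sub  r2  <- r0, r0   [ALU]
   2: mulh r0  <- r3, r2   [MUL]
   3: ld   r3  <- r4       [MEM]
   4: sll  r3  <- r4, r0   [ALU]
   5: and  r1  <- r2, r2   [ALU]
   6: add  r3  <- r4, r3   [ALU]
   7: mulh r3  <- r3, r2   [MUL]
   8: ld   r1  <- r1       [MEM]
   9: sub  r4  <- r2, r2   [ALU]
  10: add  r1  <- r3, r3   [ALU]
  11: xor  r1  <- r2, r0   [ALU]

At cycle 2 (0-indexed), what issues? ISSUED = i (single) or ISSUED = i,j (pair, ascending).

c0: i0 sll.ALU  RAW r0
c1: i1 sub.ALU  RAW r2
c2: i2 mulh.MUL  no-port MUL/MEM
c3: i3 ld.MEM  WAW r3
c4: i4+i5 sll.ALU;and.ALU  pair
c5: i6 add.ALU  RAW+WAW r3
c6: i7 mulh.MUL  no-port MUL/MEM
c7: i8+i9 ld.MEM;sub.ALU  pair
c8: i10 add.ALU  WAW r1
c9: i11 xor.ALU  tail

ISSUED = 2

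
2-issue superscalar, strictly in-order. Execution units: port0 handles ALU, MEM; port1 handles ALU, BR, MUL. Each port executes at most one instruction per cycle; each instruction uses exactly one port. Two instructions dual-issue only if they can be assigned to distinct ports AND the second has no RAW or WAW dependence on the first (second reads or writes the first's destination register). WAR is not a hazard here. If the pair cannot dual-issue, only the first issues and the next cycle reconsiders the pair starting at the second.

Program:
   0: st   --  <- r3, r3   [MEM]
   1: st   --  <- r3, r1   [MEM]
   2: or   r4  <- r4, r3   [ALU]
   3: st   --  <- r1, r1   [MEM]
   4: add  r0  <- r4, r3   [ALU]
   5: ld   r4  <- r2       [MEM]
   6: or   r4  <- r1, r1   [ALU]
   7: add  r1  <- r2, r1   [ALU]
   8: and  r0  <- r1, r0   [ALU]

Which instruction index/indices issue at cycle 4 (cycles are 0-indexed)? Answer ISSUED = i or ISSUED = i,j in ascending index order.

ISSUED = 6,7

#0 head=0: st i0 no-port MEM/MEM
#1 head=1: st+or i1+i2 dual
#2 head=3: st+add i3+i4 dual
#3 head=5: ld i5 WAW r4
#4 head=6: or+add i6+i7 dual
#5 head=8: and i8 tail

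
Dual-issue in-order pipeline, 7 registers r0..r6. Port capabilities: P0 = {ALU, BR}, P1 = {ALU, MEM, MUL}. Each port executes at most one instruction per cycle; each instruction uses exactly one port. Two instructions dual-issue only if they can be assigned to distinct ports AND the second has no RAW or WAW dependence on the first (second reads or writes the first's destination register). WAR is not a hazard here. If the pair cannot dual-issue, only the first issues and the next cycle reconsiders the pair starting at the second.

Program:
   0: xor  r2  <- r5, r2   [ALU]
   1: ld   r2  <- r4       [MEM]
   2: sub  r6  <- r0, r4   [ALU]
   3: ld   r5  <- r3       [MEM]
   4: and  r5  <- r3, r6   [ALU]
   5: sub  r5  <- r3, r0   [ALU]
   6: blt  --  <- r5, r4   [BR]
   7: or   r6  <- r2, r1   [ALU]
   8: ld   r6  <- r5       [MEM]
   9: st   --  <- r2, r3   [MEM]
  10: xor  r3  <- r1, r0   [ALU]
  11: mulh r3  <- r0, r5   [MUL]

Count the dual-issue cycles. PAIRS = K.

[0] i0  xor.ALU  -- WAW r2
[1] i1/i2  ld.MEM+sub.ALU  -- 2-wide
[2] i3  ld.MEM  -- WAW r5
[3] i4  and.ALU  -- WAW r5
[4] i5  sub.ALU  -- RAW r5
[5] i6/i7  blt.BR+or.ALU  -- 2-wide
[6] i8  ld.MEM  -- no-port MEM/MEM
[7] i9/i10  st.MEM+xor.ALU  -- 2-wide
[8] i11  mulh.MUL  -- tail

PAIRS = 3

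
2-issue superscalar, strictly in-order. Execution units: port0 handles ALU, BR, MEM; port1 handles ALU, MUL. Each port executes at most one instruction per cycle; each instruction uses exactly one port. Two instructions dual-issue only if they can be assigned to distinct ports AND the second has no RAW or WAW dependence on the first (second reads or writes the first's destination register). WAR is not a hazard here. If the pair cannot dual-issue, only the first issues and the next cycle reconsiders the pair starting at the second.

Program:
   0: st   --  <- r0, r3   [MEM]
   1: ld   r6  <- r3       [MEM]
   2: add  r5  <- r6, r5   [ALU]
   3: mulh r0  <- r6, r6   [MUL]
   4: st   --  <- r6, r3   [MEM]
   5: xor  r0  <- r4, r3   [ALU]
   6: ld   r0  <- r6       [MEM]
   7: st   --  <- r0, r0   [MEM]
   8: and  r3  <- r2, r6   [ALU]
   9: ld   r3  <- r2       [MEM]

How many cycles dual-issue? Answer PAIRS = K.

PAIRS = 3

0. st @i0  | no-port MEM/MEM
1. ld @i1  | RAW r6
2. add+mulh @i2&i3  | dual
3. st+xor @i4&i5  | dual
4. ld @i6  | no-port MEM/MEM
5. st+and @i7&i8  | dual
6. ld @i9  | tail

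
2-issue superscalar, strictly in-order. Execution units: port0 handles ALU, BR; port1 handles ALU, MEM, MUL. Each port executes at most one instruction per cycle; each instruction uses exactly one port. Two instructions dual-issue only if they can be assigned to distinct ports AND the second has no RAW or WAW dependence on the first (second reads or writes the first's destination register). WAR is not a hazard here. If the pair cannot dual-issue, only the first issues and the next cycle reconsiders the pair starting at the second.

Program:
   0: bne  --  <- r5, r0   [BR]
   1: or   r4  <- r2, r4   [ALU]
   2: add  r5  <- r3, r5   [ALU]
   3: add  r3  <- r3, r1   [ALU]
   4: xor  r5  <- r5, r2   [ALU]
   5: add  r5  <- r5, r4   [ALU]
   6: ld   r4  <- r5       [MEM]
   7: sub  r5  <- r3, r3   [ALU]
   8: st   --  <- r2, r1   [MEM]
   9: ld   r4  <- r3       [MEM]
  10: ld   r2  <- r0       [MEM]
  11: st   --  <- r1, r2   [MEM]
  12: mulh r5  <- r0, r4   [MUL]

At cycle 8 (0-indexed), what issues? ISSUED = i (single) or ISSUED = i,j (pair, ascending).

  cy0 -> i0/i1 (bne;or) dual
  cy1 -> i2/i3 (add;add) dual
  cy2 -> i4 (xor) RAW+WAW r5
  cy3 -> i5 (add) RAW r5
  cy4 -> i6/i7 (ld;sub) dual
  cy5 -> i8 (st) no-port MEM/MEM
  cy6 -> i9 (ld) no-port MEM/MEM
  cy7 -> i10 (ld) no-port MEM/MEM
  cy8 -> i11 (st) no-port MEM/MUL
  cy9 -> i12 (mulh) tail

ISSUED = 11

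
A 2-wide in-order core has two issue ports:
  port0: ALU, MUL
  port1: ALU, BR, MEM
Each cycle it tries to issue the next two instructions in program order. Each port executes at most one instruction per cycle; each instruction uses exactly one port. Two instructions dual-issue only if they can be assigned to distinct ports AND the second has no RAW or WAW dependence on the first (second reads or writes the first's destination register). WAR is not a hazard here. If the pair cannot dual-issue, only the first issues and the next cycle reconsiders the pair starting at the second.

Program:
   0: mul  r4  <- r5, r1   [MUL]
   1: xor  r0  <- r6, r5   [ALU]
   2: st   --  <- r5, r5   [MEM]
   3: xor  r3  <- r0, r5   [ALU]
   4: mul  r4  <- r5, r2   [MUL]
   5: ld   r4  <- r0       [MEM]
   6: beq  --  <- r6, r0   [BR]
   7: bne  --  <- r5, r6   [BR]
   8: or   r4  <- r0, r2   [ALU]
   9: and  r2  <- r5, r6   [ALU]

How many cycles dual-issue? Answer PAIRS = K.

PAIRS = 3

t=0 i0&i1:mul+xor ; dual
t=1 i2&i3:st+xor ; dual
t=2 i4:mul ; WAW r4
t=3 i5:ld ; no-port MEM/BR
t=4 i6:beq ; no-port BR/BR
t=5 i7&i8:bne+or ; dual
t=6 i9:and ; tail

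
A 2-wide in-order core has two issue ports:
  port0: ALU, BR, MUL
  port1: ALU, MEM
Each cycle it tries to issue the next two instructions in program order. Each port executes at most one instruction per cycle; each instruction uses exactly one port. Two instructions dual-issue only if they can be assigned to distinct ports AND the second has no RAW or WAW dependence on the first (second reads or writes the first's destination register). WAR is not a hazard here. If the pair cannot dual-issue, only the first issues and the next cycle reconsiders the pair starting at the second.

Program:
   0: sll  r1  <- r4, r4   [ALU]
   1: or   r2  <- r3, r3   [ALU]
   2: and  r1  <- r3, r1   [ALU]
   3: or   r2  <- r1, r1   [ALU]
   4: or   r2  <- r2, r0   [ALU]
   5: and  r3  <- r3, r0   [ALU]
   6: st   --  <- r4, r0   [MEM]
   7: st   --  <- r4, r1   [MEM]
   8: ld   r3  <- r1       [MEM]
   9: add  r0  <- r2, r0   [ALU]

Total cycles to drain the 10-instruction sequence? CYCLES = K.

c0: i0+i1 sll;or  pair
c1: i2 and  RAW r1
c2: i3 or  RAW+WAW r2
c3: i4+i5 or;and  pair
c4: i6 st  no-port MEM/MEM
c5: i7 st  no-port MEM/MEM
c6: i8+i9 ld;add  pair

CYCLES = 7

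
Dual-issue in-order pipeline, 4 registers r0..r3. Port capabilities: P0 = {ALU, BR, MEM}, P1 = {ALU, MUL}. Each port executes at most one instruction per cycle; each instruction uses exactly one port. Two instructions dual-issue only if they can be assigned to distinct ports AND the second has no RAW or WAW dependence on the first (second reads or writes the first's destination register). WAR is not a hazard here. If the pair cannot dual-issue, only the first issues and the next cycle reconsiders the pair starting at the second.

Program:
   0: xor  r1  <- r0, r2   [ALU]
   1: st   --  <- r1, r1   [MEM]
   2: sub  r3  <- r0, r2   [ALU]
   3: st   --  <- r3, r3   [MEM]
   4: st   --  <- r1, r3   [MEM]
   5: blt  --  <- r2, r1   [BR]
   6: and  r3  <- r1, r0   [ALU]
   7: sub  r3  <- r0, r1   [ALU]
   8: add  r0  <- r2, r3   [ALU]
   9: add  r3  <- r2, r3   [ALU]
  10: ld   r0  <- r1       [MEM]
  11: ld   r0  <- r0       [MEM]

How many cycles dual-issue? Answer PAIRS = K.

t=0 i0:xor.ALU ; RAW r1
t=1 i1&i2:st.MEM sub.ALU ; 2-wide
t=2 i3:st.MEM ; no-port MEM/MEM
t=3 i4:st.MEM ; no-port MEM/BR
t=4 i5&i6:blt.BR and.ALU ; 2-wide
t=5 i7:sub.ALU ; RAW r3
t=6 i8&i9:add.ALU add.ALU ; 2-wide
t=7 i10:ld.MEM ; no-port MEM/MEM
t=8 i11:ld.MEM ; tail

PAIRS = 3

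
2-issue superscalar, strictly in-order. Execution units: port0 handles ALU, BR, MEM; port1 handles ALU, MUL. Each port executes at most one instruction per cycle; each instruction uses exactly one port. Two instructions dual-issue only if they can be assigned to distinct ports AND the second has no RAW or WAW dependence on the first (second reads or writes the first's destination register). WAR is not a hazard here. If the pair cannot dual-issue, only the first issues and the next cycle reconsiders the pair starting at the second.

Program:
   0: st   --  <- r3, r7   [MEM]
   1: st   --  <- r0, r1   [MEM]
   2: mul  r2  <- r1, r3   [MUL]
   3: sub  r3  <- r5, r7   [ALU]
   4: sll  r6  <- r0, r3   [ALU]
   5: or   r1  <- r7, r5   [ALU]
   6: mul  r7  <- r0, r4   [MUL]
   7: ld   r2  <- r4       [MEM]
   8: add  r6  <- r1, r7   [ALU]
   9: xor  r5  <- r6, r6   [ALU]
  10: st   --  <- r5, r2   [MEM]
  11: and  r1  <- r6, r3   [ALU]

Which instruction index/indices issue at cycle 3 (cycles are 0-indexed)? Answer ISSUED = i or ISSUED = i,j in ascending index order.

ISSUED = 4,5

t=0 i0:st.MEM ; no-port MEM/MEM
t=1 i1+i2:st.MEM+mul.MUL ; pair
t=2 i3:sub.ALU ; RAW r3
t=3 i4+i5:sll.ALU+or.ALU ; pair
t=4 i6+i7:mul.MUL+ld.MEM ; pair
t=5 i8:add.ALU ; RAW r6
t=6 i9:xor.ALU ; RAW r5
t=7 i10+i11:st.MEM+and.ALU ; pair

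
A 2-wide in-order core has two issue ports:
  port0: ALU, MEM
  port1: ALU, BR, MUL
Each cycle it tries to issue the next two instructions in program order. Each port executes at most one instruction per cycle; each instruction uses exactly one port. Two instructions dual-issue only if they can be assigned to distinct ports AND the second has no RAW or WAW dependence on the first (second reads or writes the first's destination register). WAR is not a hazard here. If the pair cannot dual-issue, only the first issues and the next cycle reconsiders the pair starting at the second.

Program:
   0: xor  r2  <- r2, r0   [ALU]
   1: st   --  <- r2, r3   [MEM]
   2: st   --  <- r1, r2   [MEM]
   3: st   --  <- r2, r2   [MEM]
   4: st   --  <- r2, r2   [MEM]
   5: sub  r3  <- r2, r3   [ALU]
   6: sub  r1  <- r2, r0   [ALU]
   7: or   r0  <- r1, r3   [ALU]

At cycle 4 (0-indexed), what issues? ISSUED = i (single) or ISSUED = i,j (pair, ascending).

0. xor.ALU @i0  | RAW r2
1. st.MEM @i1  | no-port MEM/MEM
2. st.MEM @i2  | no-port MEM/MEM
3. st.MEM @i3  | no-port MEM/MEM
4. st.MEM/sub.ALU @i4/i5  | pair
5. sub.ALU @i6  | RAW r1
6. or.ALU @i7  | tail

ISSUED = 4,5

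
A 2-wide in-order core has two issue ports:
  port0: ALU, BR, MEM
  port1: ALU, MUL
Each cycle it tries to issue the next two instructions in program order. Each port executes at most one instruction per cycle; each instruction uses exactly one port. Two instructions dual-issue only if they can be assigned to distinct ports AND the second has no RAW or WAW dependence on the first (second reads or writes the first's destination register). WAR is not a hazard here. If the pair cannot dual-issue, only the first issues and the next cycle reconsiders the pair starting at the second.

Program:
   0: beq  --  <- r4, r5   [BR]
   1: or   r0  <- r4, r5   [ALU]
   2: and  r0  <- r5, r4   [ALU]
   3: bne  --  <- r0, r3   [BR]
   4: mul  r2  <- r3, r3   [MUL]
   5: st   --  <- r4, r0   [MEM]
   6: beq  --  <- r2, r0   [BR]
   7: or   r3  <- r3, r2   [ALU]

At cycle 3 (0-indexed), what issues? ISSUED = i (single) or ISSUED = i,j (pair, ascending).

ISSUED = 5

#0 head=0: beq;or i0+i1 2-wide
#1 head=2: and i2 RAW r0
#2 head=3: bne;mul i3+i4 2-wide
#3 head=5: st i5 no-port MEM/BR
#4 head=6: beq;or i6+i7 2-wide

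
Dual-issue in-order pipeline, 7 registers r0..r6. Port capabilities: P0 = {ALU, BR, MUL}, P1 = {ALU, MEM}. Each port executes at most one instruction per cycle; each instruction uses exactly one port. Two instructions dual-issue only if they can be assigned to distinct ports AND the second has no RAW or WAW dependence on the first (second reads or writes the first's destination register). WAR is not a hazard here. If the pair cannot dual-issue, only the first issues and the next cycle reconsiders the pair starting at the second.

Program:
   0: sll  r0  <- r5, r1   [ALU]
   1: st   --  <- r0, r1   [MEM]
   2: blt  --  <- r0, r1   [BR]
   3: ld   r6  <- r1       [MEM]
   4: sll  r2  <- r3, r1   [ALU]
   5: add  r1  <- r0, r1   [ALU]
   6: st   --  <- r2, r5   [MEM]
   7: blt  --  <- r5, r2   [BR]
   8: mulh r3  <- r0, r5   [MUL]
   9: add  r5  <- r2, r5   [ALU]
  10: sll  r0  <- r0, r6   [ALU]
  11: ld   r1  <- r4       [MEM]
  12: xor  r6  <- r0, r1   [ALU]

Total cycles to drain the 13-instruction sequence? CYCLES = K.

CYCLES = 8

t=0 i0:sll.ALU ; RAW r0
t=1 i1/i2:st.MEM/blt.BR ; pair
t=2 i3/i4:ld.MEM/sll.ALU ; pair
t=3 i5/i6:add.ALU/st.MEM ; pair
t=4 i7:blt.BR ; no-port BR/MUL
t=5 i8/i9:mulh.MUL/add.ALU ; pair
t=6 i10/i11:sll.ALU/ld.MEM ; pair
t=7 i12:xor.ALU ; tail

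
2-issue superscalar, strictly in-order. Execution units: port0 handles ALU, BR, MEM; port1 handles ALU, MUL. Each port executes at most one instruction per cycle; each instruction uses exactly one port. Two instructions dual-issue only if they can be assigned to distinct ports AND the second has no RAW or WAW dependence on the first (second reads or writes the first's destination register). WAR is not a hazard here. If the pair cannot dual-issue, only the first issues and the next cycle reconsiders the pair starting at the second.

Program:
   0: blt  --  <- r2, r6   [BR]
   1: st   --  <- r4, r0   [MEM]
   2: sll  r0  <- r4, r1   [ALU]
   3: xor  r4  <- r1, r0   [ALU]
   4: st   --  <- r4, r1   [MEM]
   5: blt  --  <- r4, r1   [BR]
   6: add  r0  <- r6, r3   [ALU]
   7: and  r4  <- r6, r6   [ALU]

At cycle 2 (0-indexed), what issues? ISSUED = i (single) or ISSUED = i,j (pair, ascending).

ISSUED = 3

[0] i0  blt.BR  -- no-port BR/MEM
[1] i1+i2  st.MEM+sll.ALU  -- dual
[2] i3  xor.ALU  -- RAW r4
[3] i4  st.MEM  -- no-port MEM/BR
[4] i5+i6  blt.BR+add.ALU  -- dual
[5] i7  and.ALU  -- tail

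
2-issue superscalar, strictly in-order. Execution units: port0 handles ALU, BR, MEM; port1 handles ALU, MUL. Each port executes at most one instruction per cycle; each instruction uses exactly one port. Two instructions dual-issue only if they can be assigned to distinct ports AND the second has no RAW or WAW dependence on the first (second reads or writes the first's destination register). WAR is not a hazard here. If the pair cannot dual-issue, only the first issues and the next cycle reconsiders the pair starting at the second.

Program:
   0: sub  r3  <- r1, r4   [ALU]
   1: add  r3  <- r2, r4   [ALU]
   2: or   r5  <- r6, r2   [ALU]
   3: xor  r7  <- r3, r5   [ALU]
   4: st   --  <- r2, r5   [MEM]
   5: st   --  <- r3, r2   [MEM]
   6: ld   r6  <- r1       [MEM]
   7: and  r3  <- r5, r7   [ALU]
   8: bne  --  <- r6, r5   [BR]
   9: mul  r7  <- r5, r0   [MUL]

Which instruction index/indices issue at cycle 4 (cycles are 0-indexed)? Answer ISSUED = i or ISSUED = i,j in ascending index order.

ISSUED = 6,7

  cy0 -> i0 (sub) WAW r3
  cy1 -> i1&i2 (add+or) 2-wide
  cy2 -> i3&i4 (xor+st) 2-wide
  cy3 -> i5 (st) no-port MEM/MEM
  cy4 -> i6&i7 (ld+and) 2-wide
  cy5 -> i8&i9 (bne+mul) 2-wide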